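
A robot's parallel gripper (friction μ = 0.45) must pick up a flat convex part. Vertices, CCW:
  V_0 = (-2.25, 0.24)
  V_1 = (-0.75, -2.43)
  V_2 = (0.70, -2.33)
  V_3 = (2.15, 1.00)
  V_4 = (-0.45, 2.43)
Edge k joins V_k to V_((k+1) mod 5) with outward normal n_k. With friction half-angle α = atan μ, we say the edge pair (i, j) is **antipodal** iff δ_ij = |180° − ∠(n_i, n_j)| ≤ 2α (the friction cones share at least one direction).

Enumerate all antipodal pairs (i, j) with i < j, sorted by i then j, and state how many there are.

count = 4; pairs: (0,3), (1,3), (1,4), (2,4)

α = atan 0.45 = 24.23°;  2α = 48.46°
n_0 = (-0.8718, -0.4898)
n_1 = (+0.0688, -0.9976)
n_2 = (+0.9169, -0.3992)
n_3 = (+0.4819, +0.8762)
n_4 = (-0.7725, +0.6350)
  (0,1): δ = 115.38°  ·
  (0,2): δ = 52.86°  ·
  (0,3): δ = 31.86°  ✓
  (0,4): δ = 111.26°  ·
  (1,2): δ = 117.48°  ·
  (1,3): δ = 32.76°  ✓
  (1,4): δ = 46.64°  ✓
  (2,3): δ = 95.28°  ·
  (2,4): δ = 15.89°  ✓
  (3,4): δ = 100.61°  ·
antipodal pairs: 4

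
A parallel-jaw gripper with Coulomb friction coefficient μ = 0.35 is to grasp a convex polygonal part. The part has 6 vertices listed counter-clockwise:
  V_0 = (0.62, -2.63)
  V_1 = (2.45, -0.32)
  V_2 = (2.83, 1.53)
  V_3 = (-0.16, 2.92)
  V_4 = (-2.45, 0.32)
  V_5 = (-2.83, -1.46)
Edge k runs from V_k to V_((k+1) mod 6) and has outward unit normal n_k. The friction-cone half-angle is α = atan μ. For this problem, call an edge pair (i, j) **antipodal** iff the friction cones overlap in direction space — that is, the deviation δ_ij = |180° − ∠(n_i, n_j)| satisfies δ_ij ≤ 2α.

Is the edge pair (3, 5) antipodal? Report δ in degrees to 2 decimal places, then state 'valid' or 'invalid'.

δ = 67.36°, invalid

α = atan 0.35 = 19.29°;  2α = 38.58°
edge 3: e_3 = (-2.29, -2.60);  n_3 = (-0.7504, +0.6610)
edge 5: e_5 = (+3.45, -1.17);  n_5 = (-0.3212, -0.9470)
∠(n_3, n_5) = 112.64°
δ = |180° − 112.64°| = 67.36°
67.36° > 2α = 38.58°  →  invalid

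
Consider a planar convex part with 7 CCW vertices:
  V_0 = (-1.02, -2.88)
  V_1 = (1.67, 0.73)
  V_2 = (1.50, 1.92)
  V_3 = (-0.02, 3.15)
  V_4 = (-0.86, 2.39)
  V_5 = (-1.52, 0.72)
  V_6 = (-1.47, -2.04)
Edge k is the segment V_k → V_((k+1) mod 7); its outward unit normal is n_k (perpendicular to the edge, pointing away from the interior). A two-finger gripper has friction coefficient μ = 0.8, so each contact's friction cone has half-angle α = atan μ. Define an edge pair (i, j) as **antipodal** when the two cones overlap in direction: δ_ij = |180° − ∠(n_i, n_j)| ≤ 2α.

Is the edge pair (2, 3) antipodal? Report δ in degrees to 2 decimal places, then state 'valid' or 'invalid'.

α = atan 0.8 = 38.66°;  2α = 77.32°
edge 2: e_2 = (-1.52, +1.23);  n_2 = (+0.6291, +0.7774)
edge 3: e_3 = (-0.84, -0.76);  n_3 = (-0.6709, +0.7415)
∠(n_2, n_3) = 81.12°
δ = |180° − 81.12°| = 98.88°
98.88° > 2α = 77.32°  →  invalid

δ = 98.88°, invalid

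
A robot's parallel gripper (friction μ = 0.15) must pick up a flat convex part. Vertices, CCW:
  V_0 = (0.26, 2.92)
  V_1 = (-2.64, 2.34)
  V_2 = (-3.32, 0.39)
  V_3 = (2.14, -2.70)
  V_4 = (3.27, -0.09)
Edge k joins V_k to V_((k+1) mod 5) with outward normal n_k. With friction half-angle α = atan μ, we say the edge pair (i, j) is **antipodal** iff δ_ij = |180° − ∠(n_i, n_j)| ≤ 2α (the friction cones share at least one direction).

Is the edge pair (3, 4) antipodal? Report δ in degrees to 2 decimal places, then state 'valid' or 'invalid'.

α = atan 0.15 = 8.53°;  2α = 17.06°
edge 3: e_3 = (+1.13, +2.61);  n_3 = (+0.9177, -0.3973)
edge 4: e_4 = (-3.01, +3.01);  n_4 = (+0.7071, +0.7071)
∠(n_3, n_4) = 68.41°
δ = |180° − 68.41°| = 111.59°
111.59° > 2α = 17.06°  →  invalid

δ = 111.59°, invalid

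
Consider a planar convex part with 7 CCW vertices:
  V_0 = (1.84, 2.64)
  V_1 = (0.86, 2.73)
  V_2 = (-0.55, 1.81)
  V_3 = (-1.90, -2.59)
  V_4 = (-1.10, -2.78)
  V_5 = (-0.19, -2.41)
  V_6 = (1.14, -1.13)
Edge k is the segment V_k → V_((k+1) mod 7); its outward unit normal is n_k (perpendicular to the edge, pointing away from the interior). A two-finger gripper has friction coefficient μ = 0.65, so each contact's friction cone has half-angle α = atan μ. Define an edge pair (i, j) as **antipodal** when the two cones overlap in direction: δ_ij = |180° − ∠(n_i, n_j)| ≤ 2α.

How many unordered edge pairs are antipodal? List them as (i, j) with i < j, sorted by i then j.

α = atan 0.65 = 33.02°;  2α = 66.05°
n_0 = (+0.0915, +0.9958)
n_1 = (-0.5464, +0.8375)
n_2 = (-0.9560, +0.2933)
n_3 = (-0.2311, -0.9729)
n_4 = (+0.3767, -0.9264)
n_5 = (+0.6934, -0.7205)
n_6 = (+0.9832, -0.1826)
  (0,1): δ = 141.63°  ·
  (0,2): δ = 101.81°  ·
  (0,3): δ = 8.11°  ✓
  (0,4): δ = 27.37°  ✓
  (0,5): δ = 49.15°  ✓
  (0,6): δ = 84.73°  ·
  (1,2): δ = 140.18°  ·
  (1,3): δ = 46.48°  ✓
  (1,4): δ = 11.00°  ✓
  (1,5): δ = 10.78°  ✓
  (1,6): δ = 46.36°  ✓
  (2,3): δ = 86.30°  ·
  (2,4): δ = 50.82°  ✓
  (2,5): δ = 29.04°  ✓
  (2,6): δ = 6.54°  ✓
  (3,4): δ = 144.51°  ·
  (3,5): δ = 122.74°  ·
  (3,6): δ = 87.16°  ·
  (4,5): δ = 158.22°  ·
  (4,6): δ = 122.65°  ·
  (5,6): δ = 144.42°  ·
antipodal pairs: 10

count = 10; pairs: (0,3), (0,4), (0,5), (1,3), (1,4), (1,5), (1,6), (2,4), (2,5), (2,6)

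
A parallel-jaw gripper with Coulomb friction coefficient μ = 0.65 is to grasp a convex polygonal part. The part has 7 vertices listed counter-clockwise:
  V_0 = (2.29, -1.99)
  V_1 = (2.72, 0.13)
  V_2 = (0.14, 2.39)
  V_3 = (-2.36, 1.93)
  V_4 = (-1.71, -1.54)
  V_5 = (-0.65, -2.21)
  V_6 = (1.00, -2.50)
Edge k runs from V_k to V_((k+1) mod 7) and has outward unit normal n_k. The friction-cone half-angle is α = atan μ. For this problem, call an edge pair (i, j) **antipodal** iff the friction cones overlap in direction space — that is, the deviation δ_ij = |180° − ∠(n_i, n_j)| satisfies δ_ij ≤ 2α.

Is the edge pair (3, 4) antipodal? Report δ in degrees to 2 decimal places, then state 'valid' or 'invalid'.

δ = 132.91°, invalid

α = atan 0.65 = 33.02°;  2α = 66.05°
edge 3: e_3 = (+0.65, -3.47);  n_3 = (-0.9829, -0.1841)
edge 4: e_4 = (+1.06, -0.67);  n_4 = (-0.5343, -0.8453)
∠(n_3, n_4) = 47.09°
δ = |180° − 47.09°| = 132.91°
132.91° > 2α = 66.05°  →  invalid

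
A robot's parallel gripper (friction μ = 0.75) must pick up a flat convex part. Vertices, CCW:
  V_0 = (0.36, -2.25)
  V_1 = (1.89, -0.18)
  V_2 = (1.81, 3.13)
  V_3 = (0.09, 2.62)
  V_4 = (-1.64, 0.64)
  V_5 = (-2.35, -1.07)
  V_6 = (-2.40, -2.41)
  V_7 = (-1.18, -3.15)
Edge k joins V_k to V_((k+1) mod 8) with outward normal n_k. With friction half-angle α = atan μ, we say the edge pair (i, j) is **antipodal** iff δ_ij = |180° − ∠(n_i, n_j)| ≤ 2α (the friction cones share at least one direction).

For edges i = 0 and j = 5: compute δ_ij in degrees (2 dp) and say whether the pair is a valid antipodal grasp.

α = atan 0.75 = 36.87°;  2α = 73.74°
edge 0: e_0 = (+1.53, +2.07);  n_0 = (+0.8042, -0.5944)
edge 5: e_5 = (-0.05, -1.34);  n_5 = (-0.9993, +0.0373)
∠(n_0, n_5) = 145.67°
δ = |180° − 145.67°| = 34.33°
34.33° ≤ 2α = 73.74°  →  valid

δ = 34.33°, valid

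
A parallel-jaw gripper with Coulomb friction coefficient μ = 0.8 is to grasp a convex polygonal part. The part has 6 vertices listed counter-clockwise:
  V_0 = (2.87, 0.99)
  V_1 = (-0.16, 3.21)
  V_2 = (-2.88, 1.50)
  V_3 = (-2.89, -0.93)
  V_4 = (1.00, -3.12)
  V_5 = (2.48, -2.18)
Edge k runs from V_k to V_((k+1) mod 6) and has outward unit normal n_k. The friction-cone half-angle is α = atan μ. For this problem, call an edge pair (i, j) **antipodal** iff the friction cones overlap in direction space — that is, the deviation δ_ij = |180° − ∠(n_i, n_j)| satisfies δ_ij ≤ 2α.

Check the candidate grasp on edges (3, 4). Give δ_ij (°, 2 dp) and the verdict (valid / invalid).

α = atan 0.8 = 38.66°;  2α = 77.32°
edge 3: e_3 = (+3.89, -2.19);  n_3 = (-0.4906, -0.8714)
edge 4: e_4 = (+1.48, +0.94);  n_4 = (+0.5361, -0.8441)
∠(n_3, n_4) = 61.80°
δ = |180° − 61.80°| = 118.20°
118.20° > 2α = 77.32°  →  invalid

δ = 118.20°, invalid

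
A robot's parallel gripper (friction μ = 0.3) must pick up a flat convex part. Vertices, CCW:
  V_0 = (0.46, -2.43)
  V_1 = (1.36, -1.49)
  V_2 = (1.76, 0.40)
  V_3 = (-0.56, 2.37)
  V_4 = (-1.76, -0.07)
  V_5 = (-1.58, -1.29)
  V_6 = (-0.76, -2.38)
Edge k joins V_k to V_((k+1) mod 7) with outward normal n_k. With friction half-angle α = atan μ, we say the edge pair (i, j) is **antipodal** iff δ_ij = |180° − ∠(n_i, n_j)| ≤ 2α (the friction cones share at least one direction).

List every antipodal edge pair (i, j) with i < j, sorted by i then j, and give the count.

α = atan 0.3 = 16.70°;  2α = 33.40°
n_0 = (+0.7223, -0.6916)
n_1 = (+0.9783, -0.2071)
n_2 = (+0.6473, +0.7623)
n_3 = (-0.8973, +0.4413)
n_4 = (-0.9893, -0.1460)
n_5 = (-0.7991, -0.6012)
n_6 = (-0.0409, -0.9992)
  (0,1): δ = 148.20°  ·
  (0,2): δ = 86.58°  ·
  (0,3): δ = 17.57°  ✓
  (0,4): δ = 52.15°  ·
  (0,5): δ = 80.71°  ·
  (0,6): δ = 131.41°  ·
  (1,2): δ = 118.39°  ·
  (1,3): δ = 14.24°  ✓
  (1,4): δ = 20.34°  ✓
  (1,5): δ = 48.90°  ·
  (1,6): δ = 99.60°  ·
  (2,3): δ = 75.85°  ·
  (2,4): δ = 41.27°  ·
  (2,5): δ = 12.71°  ✓
  (2,6): δ = 37.99°  ·
  (3,4): δ = 145.42°  ·
  (3,5): δ = 116.86°  ·
  (3,6): δ = 66.16°  ·
  (4,5): δ = 151.44°  ·
  (4,6): δ = 100.74°  ·
  (5,6): δ = 129.30°  ·
antipodal pairs: 4

count = 4; pairs: (0,3), (1,3), (1,4), (2,5)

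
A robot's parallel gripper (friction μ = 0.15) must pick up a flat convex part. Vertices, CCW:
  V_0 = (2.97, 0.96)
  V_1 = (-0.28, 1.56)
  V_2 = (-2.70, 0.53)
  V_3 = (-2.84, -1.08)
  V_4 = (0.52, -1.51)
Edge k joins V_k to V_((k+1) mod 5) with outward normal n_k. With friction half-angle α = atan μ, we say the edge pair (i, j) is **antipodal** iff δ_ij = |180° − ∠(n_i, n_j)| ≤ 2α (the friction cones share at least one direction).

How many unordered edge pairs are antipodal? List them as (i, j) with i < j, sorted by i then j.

α = atan 0.15 = 8.53°;  2α = 17.06°
n_0 = (+0.1815, +0.9834)
n_1 = (-0.3916, +0.9201)
n_2 = (-0.9962, +0.0866)
n_3 = (-0.1269, -0.9919)
n_4 = (+0.7100, -0.7042)
  (0,1): δ = 146.48°  ·
  (0,2): δ = 84.51°  ·
  (0,3): δ = 3.17°  ✓
  (0,4): δ = 55.69°  ·
  (1,2): δ = 118.03°  ·
  (1,3): δ = 30.35°  ·
  (1,4): δ = 22.18°  ·
  (2,3): δ = 92.32°  ·
  (2,4): δ = 39.80°  ·
  (3,4): δ = 127.47°  ·
antipodal pairs: 1

count = 1; pairs: (0,3)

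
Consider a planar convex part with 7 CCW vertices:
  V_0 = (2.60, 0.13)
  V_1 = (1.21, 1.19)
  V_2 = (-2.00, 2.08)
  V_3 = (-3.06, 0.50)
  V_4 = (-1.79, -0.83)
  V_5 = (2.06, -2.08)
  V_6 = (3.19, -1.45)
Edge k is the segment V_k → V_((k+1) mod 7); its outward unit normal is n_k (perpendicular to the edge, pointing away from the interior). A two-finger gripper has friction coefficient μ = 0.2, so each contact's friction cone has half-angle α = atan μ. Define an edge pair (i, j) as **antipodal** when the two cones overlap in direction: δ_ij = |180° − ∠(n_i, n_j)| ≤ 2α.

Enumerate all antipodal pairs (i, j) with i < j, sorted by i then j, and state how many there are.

α = atan 0.2 = 11.31°;  2α = 22.62°
n_0 = (+0.6064, +0.7952)
n_1 = (+0.2672, +0.9636)
n_2 = (-0.8304, +0.5571)
n_3 = (-0.7232, -0.6906)
n_4 = (-0.3088, -0.9511)
n_5 = (+0.4870, -0.8734)
n_6 = (+0.9368, +0.3498)
  (0,1): δ = 158.17°  ·
  (0,2): δ = 86.53°  ·
  (0,3): δ = 8.99°  ✓
  (0,4): δ = 19.34°  ✓
  (0,5): δ = 66.47°  ·
  (0,6): δ = 147.81°  ·
  (1,2): δ = 108.36°  ·
  (1,3): δ = 30.83°  ·
  (1,4): δ = 2.49°  ✓
  (1,5): δ = 44.64°  ·
  (1,6): δ = 125.97°  ·
  (2,3): δ = 102.46°  ·
  (2,4): δ = 74.13°  ·
  (2,5): δ = 27.00°  ·
  (2,6): δ = 54.33°  ·
  (3,4): δ = 151.67°  ·
  (3,5): δ = 104.54°  ·
  (3,6): δ = 23.20°  ·
  (4,5): δ = 132.87°  ·
  (4,6): δ = 51.54°  ·
  (5,6): δ = 98.66°  ·
antipodal pairs: 3

count = 3; pairs: (0,3), (0,4), (1,4)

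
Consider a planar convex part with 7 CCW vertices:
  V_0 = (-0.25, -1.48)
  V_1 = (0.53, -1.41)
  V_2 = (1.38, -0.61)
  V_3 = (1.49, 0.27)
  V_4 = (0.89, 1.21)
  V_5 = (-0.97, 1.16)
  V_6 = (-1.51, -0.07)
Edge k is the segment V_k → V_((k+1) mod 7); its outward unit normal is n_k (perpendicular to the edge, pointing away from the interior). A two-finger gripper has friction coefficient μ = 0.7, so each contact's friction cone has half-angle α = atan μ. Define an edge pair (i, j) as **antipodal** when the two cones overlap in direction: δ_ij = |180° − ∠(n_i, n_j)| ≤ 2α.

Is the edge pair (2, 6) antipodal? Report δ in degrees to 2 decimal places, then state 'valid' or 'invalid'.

α = atan 0.7 = 34.99°;  2α = 69.98°
edge 2: e_2 = (+0.11, +0.88);  n_2 = (+0.9923, -0.1240)
edge 6: e_6 = (+1.26, -1.41);  n_6 = (-0.7457, -0.6663)
∠(n_2, n_6) = 131.09°
δ = |180° − 131.09°| = 48.91°
48.91° ≤ 2α = 69.98°  →  valid

δ = 48.91°, valid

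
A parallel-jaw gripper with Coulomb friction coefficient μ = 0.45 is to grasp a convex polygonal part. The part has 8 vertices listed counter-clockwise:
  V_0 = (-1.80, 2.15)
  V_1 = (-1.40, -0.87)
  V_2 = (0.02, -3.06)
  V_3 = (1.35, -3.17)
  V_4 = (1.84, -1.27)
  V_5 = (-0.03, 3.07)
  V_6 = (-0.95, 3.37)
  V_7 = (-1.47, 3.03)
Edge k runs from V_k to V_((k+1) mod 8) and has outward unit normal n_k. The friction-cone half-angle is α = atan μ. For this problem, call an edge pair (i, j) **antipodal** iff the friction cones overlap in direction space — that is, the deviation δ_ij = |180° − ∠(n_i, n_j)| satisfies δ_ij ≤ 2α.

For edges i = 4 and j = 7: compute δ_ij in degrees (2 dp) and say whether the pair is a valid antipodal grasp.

δ = 43.87°, valid

α = atan 0.45 = 24.23°;  2α = 48.46°
edge 4: e_4 = (-1.87, +4.34);  n_4 = (+0.9184, +0.3957)
edge 7: e_7 = (-0.33, -0.88);  n_7 = (-0.9363, +0.3511)
∠(n_4, n_7) = 136.13°
δ = |180° − 136.13°| = 43.87°
43.87° ≤ 2α = 48.46°  →  valid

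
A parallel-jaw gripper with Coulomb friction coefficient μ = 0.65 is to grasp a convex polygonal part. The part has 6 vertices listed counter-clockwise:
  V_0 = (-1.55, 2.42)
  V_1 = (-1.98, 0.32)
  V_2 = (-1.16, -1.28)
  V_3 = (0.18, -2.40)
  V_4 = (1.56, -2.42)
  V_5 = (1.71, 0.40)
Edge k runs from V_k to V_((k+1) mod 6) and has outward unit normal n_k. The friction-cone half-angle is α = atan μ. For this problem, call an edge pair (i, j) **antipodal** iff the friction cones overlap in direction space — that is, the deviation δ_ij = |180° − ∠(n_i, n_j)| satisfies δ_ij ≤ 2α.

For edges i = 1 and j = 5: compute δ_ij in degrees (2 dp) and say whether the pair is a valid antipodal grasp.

α = atan 0.65 = 33.02°;  2α = 66.05°
edge 1: e_1 = (+0.82, -1.60);  n_1 = (-0.8899, -0.4561)
edge 5: e_5 = (-3.26, +2.02);  n_5 = (+0.5267, +0.8500)
∠(n_1, n_5) = 148.92°
δ = |180° − 148.92°| = 31.08°
31.08° ≤ 2α = 66.05°  →  valid

δ = 31.08°, valid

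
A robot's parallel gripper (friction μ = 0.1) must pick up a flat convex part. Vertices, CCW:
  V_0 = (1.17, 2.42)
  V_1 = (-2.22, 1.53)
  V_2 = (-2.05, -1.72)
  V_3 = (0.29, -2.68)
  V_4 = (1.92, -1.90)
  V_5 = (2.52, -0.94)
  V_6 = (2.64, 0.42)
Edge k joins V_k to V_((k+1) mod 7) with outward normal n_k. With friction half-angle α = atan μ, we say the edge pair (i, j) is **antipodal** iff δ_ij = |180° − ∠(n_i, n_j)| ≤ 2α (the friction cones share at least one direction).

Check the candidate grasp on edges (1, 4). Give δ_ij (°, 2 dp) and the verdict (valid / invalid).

α = atan 0.1 = 5.71°;  2α = 11.42°
edge 1: e_1 = (+0.17, -3.25);  n_1 = (-0.9986, -0.0522)
edge 4: e_4 = (+0.60, +0.96);  n_4 = (+0.8480, -0.5300)
∠(n_1, n_4) = 145.00°
δ = |180° − 145.00°| = 35.00°
35.00° > 2α = 11.42°  →  invalid

δ = 35.00°, invalid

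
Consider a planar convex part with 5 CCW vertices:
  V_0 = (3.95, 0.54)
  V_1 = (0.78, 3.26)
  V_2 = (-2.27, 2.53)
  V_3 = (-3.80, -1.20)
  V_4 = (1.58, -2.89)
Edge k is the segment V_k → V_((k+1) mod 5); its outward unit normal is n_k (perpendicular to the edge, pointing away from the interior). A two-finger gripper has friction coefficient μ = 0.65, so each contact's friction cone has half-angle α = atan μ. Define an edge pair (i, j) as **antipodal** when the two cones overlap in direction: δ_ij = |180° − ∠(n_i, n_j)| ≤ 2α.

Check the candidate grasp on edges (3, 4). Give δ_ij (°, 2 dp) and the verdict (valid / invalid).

α = atan 0.65 = 33.02°;  2α = 66.05°
edge 3: e_3 = (+5.38, -1.69);  n_3 = (-0.2997, -0.9540)
edge 4: e_4 = (+2.37, +3.43);  n_4 = (+0.8227, -0.5685)
∠(n_3, n_4) = 72.80°
δ = |180° − 72.80°| = 107.20°
107.20° > 2α = 66.05°  →  invalid

δ = 107.20°, invalid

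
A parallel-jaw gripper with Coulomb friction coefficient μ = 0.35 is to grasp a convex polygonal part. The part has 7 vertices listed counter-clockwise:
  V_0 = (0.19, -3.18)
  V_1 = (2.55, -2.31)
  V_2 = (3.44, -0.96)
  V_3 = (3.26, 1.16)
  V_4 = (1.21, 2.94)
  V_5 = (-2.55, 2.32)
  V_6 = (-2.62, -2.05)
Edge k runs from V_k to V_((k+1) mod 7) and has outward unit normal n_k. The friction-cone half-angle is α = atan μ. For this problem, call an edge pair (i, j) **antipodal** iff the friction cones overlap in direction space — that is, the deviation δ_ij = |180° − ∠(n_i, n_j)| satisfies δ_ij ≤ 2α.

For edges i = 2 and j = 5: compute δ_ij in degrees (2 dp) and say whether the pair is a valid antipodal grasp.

δ = 5.77°, valid

α = atan 0.35 = 19.29°;  2α = 38.58°
edge 2: e_2 = (-0.18, +2.12);  n_2 = (+0.9964, +0.0846)
edge 5: e_5 = (-0.07, -4.37);  n_5 = (-0.9999, +0.0160)
∠(n_2, n_5) = 174.23°
δ = |180° − 174.23°| = 5.77°
5.77° ≤ 2α = 38.58°  →  valid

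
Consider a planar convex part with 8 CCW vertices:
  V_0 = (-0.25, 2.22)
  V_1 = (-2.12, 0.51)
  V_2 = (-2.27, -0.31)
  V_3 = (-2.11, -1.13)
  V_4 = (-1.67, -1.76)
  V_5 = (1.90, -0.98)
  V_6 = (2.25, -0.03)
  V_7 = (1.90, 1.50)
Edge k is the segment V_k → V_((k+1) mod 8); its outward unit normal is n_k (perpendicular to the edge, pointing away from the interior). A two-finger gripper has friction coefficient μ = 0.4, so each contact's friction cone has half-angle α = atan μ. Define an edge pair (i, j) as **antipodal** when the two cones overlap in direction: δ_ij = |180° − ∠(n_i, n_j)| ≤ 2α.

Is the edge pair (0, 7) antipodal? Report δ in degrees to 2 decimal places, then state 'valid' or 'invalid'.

α = atan 0.4 = 21.80°;  2α = 43.60°
edge 0: e_0 = (-1.87, -1.71);  n_0 = (-0.6748, +0.7380)
edge 7: e_7 = (-2.15, +0.72);  n_7 = (+0.3176, +0.9482)
∠(n_0, n_7) = 60.96°
δ = |180° − 60.96°| = 119.04°
119.04° > 2α = 43.60°  →  invalid

δ = 119.04°, invalid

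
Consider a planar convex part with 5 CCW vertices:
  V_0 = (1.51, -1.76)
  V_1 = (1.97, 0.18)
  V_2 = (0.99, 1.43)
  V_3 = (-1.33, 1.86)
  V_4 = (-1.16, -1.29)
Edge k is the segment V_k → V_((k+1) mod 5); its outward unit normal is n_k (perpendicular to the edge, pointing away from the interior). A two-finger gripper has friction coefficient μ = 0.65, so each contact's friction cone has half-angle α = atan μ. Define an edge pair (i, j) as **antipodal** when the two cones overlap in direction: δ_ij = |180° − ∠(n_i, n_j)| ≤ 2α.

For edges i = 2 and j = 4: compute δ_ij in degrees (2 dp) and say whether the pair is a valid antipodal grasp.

δ = 0.52°, valid

α = atan 0.65 = 33.02°;  2α = 66.05°
edge 2: e_2 = (-2.32, +0.43);  n_2 = (+0.1822, +0.9833)
edge 4: e_4 = (+2.67, -0.47);  n_4 = (-0.1734, -0.9849)
∠(n_2, n_4) = 179.48°
δ = |180° − 179.48°| = 0.52°
0.52° ≤ 2α = 66.05°  →  valid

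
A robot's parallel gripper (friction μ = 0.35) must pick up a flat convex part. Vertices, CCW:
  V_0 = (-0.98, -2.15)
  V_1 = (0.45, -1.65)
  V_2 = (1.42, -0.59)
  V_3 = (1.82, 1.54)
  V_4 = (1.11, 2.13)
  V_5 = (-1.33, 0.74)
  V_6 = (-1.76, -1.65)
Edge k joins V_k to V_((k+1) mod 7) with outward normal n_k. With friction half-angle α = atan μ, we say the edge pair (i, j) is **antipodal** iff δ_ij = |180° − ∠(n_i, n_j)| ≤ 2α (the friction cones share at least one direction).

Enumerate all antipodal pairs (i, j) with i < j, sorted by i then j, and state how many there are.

α = atan 0.35 = 19.29°;  2α = 38.58°
n_0 = (+0.3301, -0.9440)
n_1 = (+0.7377, -0.6751)
n_2 = (+0.9828, -0.1846)
n_3 = (+0.6391, +0.7691)
n_4 = (-0.4950, +0.8689)
n_5 = (-0.9842, +0.1771)
n_6 = (-0.5397, -0.8419)
  (0,1): δ = 151.73°  ·
  (0,2): δ = 119.91°  ·
  (0,3): δ = 59.00°  ·
  (0,4): δ = 10.40°  ✓
  (0,5): δ = 60.53°  ·
  (0,6): δ = 128.07°  ·
  (1,2): δ = 148.17°  ·
  (1,3): δ = 87.26°  ·
  (1,4): δ = 17.87°  ✓
  (1,5): δ = 32.26°  ✓
  (1,6): δ = 99.80°  ·
  (2,3): δ = 119.09°  ·
  (2,4): δ = 49.70°  ·
  (2,5): δ = 0.44°  ✓
  (2,6): δ = 67.97°  ·
  (3,4): δ = 110.60°  ·
  (3,5): δ = 60.47°  ·
  (3,6): δ = 7.07°  ✓
  (4,5): δ = 129.87°  ·
  (4,6): δ = 62.33°  ·
  (5,6): δ = 112.46°  ·
antipodal pairs: 5

count = 5; pairs: (0,4), (1,4), (1,5), (2,5), (3,6)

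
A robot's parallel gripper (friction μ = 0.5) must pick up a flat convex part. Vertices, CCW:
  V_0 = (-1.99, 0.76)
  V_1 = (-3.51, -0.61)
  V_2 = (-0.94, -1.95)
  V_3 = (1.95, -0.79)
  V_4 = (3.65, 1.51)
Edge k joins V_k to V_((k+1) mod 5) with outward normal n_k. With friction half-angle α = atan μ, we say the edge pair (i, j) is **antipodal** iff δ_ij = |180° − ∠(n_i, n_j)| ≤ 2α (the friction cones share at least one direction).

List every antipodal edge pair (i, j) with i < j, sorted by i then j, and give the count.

α = atan 0.5 = 26.57°;  2α = 53.13°
n_0 = (-0.6695, +0.7428)
n_1 = (-0.4623, -0.8867)
n_2 = (+0.3725, -0.9280)
n_3 = (+0.8042, -0.5944)
n_4 = (-0.1318, +0.9913)
  (0,1): δ = 69.57°  ·
  (0,2): δ = 20.16°  ✓
  (0,3): δ = 11.50°  ✓
  (0,4): δ = 145.55°  ·
  (1,2): δ = 130.59°  ·
  (1,3): δ = 98.93°  ·
  (1,4): δ = 35.11°  ✓
  (2,3): δ = 148.34°  ·
  (2,4): δ = 14.30°  ✓
  (3,4): δ = 45.96°  ✓
antipodal pairs: 5

count = 5; pairs: (0,2), (0,3), (1,4), (2,4), (3,4)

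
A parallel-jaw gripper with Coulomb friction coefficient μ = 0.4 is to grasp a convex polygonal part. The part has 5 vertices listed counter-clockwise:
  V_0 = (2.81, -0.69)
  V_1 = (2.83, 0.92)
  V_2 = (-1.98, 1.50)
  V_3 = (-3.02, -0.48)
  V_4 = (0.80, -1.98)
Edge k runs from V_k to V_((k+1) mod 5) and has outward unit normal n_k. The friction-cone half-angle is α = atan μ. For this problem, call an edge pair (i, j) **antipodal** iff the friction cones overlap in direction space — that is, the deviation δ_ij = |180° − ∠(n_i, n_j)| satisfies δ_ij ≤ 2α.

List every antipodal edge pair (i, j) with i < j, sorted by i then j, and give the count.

count = 4; pairs: (0,2), (1,3), (1,4), (2,4)

α = atan 0.4 = 21.80°;  2α = 43.60°
n_0 = (+0.9999, -0.0124)
n_1 = (+0.1197, +0.9928)
n_2 = (-0.8853, +0.4650)
n_3 = (-0.3655, -0.9308)
n_4 = (+0.5401, -0.8416)
  (0,1): δ = 96.16°  ·
  (0,2): δ = 27.00°  ✓
  (0,3): δ = 69.27°  ·
  (0,4): δ = 123.40°  ·
  (1,2): δ = 110.84°  ·
  (1,3): δ = 14.56°  ✓
  (1,4): δ = 39.57°  ✓
  (2,3): δ = 83.73°  ·
  (2,4): δ = 29.60°  ✓
  (3,4): δ = 125.87°  ·
antipodal pairs: 4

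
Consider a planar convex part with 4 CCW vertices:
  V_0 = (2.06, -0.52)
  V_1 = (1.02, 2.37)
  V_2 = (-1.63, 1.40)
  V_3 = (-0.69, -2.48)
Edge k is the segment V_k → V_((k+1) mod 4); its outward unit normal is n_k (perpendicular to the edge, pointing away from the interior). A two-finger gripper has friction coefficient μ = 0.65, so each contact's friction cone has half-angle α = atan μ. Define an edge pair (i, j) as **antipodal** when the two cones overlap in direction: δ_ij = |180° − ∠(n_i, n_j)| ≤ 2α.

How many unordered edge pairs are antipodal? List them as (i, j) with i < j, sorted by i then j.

count = 2; pairs: (0,2), (1,3)

α = atan 0.65 = 33.02°;  2α = 66.05°
n_0 = (+0.9409, +0.3386)
n_1 = (-0.3437, +0.9391)
n_2 = (-0.9719, -0.2355)
n_3 = (+0.5804, -0.8143)
  (0,1): δ = 89.69°  ·
  (0,2): δ = 6.17°  ✓
  (0,3): δ = 105.69°  ·
  (1,2): δ = 96.49°  ·
  (1,3): δ = 15.37°  ✓
  (2,3): δ = 68.14°  ·
antipodal pairs: 2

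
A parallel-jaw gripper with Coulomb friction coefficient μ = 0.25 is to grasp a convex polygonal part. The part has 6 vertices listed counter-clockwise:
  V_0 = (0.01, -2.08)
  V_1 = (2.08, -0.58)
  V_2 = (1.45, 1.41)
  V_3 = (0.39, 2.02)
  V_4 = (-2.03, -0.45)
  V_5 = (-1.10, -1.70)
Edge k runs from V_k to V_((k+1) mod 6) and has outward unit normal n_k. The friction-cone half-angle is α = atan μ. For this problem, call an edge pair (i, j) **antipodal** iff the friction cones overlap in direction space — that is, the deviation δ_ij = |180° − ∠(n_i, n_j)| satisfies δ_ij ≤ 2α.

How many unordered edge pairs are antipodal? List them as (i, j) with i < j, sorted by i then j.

count = 4; pairs: (0,3), (1,4), (2,4), (2,5)

α = atan 0.25 = 14.04°;  2α = 28.07°
n_0 = (+0.5868, -0.8097)
n_1 = (+0.9534, +0.3018)
n_2 = (+0.4988, +0.8667)
n_3 = (-0.7143, +0.6998)
n_4 = (-0.8023, -0.5969)
n_5 = (-0.3239, -0.9461)
  (0,1): δ = 108.36°  ·
  (0,2): δ = 65.85°  ·
  (0,3): δ = 9.66°  ✓
  (0,4): δ = 90.72°  ·
  (0,5): δ = 125.17°  ·
  (1,2): δ = 137.49°  ·
  (1,3): δ = 61.98°  ·
  (1,4): δ = 19.08°  ✓
  (1,5): δ = 53.53°  ·
  (2,3): δ = 104.49°  ·
  (2,4): δ = 23.43°  ✓
  (2,5): δ = 11.02°  ✓
  (3,4): δ = 98.94°  ·
  (3,5): δ = 64.48°  ·
  (4,5): δ = 145.55°  ·
antipodal pairs: 4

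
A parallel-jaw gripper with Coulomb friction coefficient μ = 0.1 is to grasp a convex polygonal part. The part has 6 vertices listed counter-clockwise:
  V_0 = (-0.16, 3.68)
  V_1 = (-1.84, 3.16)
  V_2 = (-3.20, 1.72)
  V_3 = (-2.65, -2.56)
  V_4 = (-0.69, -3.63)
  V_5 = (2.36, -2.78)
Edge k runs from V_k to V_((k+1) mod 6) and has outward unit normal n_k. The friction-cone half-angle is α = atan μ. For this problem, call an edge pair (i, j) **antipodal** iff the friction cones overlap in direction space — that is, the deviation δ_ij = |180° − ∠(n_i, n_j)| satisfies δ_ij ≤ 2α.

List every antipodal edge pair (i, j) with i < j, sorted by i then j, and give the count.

count = 1; pairs: (0,4)

α = atan 0.1 = 5.71°;  2α = 11.42°
n_0 = (-0.2957, +0.9553)
n_1 = (-0.7270, +0.6866)
n_2 = (-0.9918, -0.1275)
n_3 = (-0.4792, -0.8777)
n_4 = (+0.2685, -0.9633)
n_5 = (+0.9316, +0.3634)
  (0,1): δ = 150.56°  ·
  (0,2): δ = 99.88°  ·
  (0,3): δ = 45.83°  ·
  (0,4): δ = 1.63°  ✓
  (0,5): δ = 94.11°  ·
  (1,2): δ = 129.31°  ·
  (1,3): δ = 75.27°  ·
  (1,4): δ = 31.06°  ·
  (1,5): δ = 64.67°  ·
  (2,3): δ = 125.95°  ·
  (2,4): δ = 81.75°  ·
  (2,5): δ = 13.99°  ·
  (3,4): δ = 135.80°  ·
  (3,5): δ = 40.06°  ·
  (4,5): δ = 84.26°  ·
antipodal pairs: 1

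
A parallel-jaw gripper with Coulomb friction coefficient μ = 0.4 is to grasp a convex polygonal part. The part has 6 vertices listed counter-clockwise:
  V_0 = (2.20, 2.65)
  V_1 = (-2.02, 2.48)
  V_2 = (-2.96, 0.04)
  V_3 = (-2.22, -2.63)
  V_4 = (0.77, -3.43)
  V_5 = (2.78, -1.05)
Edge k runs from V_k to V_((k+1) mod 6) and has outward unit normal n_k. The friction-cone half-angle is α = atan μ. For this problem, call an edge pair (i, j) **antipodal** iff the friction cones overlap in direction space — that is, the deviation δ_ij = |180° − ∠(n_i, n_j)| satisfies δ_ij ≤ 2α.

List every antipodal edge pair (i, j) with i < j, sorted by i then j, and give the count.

count = 4; pairs: (0,3), (1,4), (1,5), (2,5)

α = atan 0.4 = 21.80°;  2α = 43.60°
n_0 = (-0.0403, +0.9992)
n_1 = (-0.9331, +0.3595)
n_2 = (-0.9637, -0.2671)
n_3 = (-0.2585, -0.9660)
n_4 = (+0.7640, -0.6452)
n_5 = (+0.9879, +0.1549)
  (0,1): δ = 113.38°  ·
  (0,2): δ = 76.82°  ·
  (0,3): δ = 17.29°  ✓
  (0,4): δ = 47.51°  ·
  (0,5): δ = 96.60°  ·
  (1,2): δ = 143.44°  ·
  (1,3): δ = 83.91°  ·
  (1,4): δ = 19.11°  ✓
  (1,5): δ = 29.98°  ✓
  (2,3): δ = 120.47°  ·
  (2,4): δ = 55.67°  ·
  (2,5): δ = 6.58°  ✓
  (3,4): δ = 115.20°  ·
  (3,5): δ = 66.11°  ·
  (4,5): δ = 130.91°  ·
antipodal pairs: 4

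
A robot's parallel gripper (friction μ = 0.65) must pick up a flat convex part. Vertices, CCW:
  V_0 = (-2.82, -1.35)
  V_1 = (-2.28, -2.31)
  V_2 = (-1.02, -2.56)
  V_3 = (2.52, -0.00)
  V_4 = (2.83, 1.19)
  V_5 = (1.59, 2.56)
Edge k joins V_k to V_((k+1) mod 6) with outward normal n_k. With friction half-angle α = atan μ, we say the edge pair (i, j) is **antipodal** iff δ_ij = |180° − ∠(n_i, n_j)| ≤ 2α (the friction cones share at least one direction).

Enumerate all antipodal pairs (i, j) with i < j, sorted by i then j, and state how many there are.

α = atan 0.65 = 33.02°;  2α = 66.05°
n_0 = (-0.8716, -0.4903)
n_1 = (-0.1946, -0.9809)
n_2 = (+0.5860, -0.8103)
n_3 = (+0.9677, -0.2521)
n_4 = (+0.7414, +0.6711)
n_5 = (-0.6634, +0.7483)
  (0,1): δ = 130.58°  ·
  (0,2): δ = 83.48°  ·
  (0,3): δ = 43.96°  ✓
  (0,4): δ = 12.79°  ✓
  (0,5): δ = 102.20°  ·
  (1,2): δ = 132.90°  ·
  (1,3): δ = 93.38°  ·
  (1,4): δ = 36.63°  ✓
  (1,5): δ = 52.78°  ✓
  (2,3): δ = 140.47°  ·
  (2,4): δ = 83.72°  ·
  (2,5): δ = 5.69°  ✓
  (3,4): δ = 123.25°  ·
  (3,5): δ = 33.84°  ✓
  (4,5): δ = 90.59°  ·
antipodal pairs: 6

count = 6; pairs: (0,3), (0,4), (1,4), (1,5), (2,5), (3,5)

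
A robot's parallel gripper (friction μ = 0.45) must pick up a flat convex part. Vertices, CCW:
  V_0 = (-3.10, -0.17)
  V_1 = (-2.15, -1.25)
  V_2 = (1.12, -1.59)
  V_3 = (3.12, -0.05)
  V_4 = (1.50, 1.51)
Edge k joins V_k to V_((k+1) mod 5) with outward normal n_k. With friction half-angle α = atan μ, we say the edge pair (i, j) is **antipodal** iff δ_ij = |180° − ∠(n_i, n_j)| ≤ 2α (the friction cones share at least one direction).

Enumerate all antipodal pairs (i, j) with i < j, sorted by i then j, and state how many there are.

count = 4; pairs: (0,3), (1,3), (1,4), (2,4)

α = atan 0.45 = 24.23°;  2α = 48.46°
n_0 = (-0.7509, -0.6605)
n_1 = (-0.1034, -0.9946)
n_2 = (+0.6101, -0.7923)
n_3 = (+0.6936, +0.7203)
n_4 = (-0.3431, +0.9393)
  (0,1): δ = 137.27°  ·
  (0,2): δ = 93.74°  ·
  (0,3): δ = 4.75°  ✓
  (0,4): δ = 68.73°  ·
  (1,2): δ = 136.47°  ·
  (1,3): δ = 37.98°  ✓
  (1,4): δ = 26.00°  ✓
  (2,3): δ = 81.52°  ·
  (2,4): δ = 17.53°  ✓
  (3,4): δ = 116.02°  ·
antipodal pairs: 4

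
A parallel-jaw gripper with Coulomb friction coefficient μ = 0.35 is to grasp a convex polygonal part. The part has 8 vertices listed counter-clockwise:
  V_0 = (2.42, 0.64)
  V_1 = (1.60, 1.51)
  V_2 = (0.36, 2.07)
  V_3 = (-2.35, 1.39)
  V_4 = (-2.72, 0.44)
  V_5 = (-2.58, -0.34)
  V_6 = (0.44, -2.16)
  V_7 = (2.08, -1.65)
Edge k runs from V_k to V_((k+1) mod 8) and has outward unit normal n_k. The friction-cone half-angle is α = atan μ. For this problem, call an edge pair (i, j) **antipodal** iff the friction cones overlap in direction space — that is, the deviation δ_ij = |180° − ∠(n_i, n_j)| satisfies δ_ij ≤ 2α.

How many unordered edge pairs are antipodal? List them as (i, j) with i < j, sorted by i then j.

count = 6; pairs: (0,4), (0,5), (1,5), (2,6), (3,7), (4,7)

α = atan 0.35 = 19.29°;  2α = 38.58°
n_0 = (+0.7277, +0.6859)
n_1 = (+0.4116, +0.9114)
n_2 = (-0.2434, +0.9699)
n_3 = (-0.9318, +0.3629)
n_4 = (-0.9843, -0.1767)
n_5 = (-0.5162, -0.8565)
n_6 = (+0.2969, -0.9549)
n_7 = (+0.9892, -0.1469)
  (0,1): δ = 157.61°  ·
  (0,2): δ = 119.22°  ·
  (0,3): δ = 64.58°  ·
  (0,4): δ = 33.13°  ✓
  (0,5): δ = 15.62°  ✓
  (0,6): δ = 63.97°  ·
  (0,7): δ = 128.25°  ·
  (1,2): δ = 141.61°  ·
  (1,3): δ = 86.98°  ·
  (1,4): δ = 55.52°  ·
  (1,5): δ = 6.77°  ✓
  (1,6): δ = 41.58°  ·
  (1,7): δ = 105.86°  ·
  (2,3): δ = 125.37°  ·
  (2,4): δ = 93.91°  ·
  (2,5): δ = 45.16°  ·
  (2,6): δ = 3.19°  ✓
  (2,7): δ = 67.47°  ·
  (3,4): δ = 148.54°  ·
  (3,5): δ = 99.80°  ·
  (3,6): δ = 51.45°  ·
  (3,7): δ = 12.83°  ✓
  (4,5): δ = 131.25°  ·
  (4,6): δ = 82.90°  ·
  (4,7): δ = 18.62°  ✓
  (5,6): δ = 131.65°  ·
  (5,7): δ = 67.37°  ·
  (6,7): δ = 115.72°  ·
antipodal pairs: 6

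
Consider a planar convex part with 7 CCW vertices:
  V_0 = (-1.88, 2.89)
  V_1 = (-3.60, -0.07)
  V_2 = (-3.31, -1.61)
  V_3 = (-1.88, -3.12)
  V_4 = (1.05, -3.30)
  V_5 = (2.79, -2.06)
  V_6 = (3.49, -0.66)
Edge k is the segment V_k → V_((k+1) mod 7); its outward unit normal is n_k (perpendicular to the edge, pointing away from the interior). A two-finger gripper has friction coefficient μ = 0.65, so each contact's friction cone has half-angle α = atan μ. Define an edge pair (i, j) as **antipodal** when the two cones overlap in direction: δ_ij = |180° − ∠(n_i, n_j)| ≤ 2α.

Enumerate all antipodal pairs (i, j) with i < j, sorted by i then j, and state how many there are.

count = 8; pairs: (0,3), (0,4), (0,5), (1,4), (1,5), (1,6), (2,6), (3,6)

α = atan 0.65 = 33.02°;  2α = 66.05°
n_0 = (-0.8646, +0.5024)
n_1 = (-0.9827, -0.1851)
n_2 = (-0.7261, -0.6876)
n_3 = (-0.0613, -0.9981)
n_4 = (+0.5804, -0.8144)
n_5 = (+0.8944, -0.4472)
n_6 = (+0.5515, +0.8342)
  (0,1): δ = 139.18°  ·
  (0,2): δ = 106.40°  ·
  (0,3): δ = 63.36°  ✓
  (0,4): δ = 24.36°  ✓
  (0,5): δ = 3.60°  ✓
  (0,6): δ = 86.69°  ·
  (1,2): δ = 147.22°  ·
  (1,3): δ = 104.18°  ·
  (1,4): δ = 65.19°  ✓
  (1,5): δ = 37.23°  ✓
  (1,6): δ = 45.87°  ✓
  (2,3): δ = 136.96°  ·
  (2,4): δ = 97.97°  ·
  (2,5): δ = 70.01°  ·
  (2,6): δ = 13.09°  ✓
  (3,4): δ = 141.01°  ·
  (3,5): δ = 113.05°  ·
  (3,6): δ = 29.95°  ✓
  (4,5): δ = 152.04°  ·
  (4,6): δ = 68.94°  ·
  (5,6): δ = 96.90°  ·
antipodal pairs: 8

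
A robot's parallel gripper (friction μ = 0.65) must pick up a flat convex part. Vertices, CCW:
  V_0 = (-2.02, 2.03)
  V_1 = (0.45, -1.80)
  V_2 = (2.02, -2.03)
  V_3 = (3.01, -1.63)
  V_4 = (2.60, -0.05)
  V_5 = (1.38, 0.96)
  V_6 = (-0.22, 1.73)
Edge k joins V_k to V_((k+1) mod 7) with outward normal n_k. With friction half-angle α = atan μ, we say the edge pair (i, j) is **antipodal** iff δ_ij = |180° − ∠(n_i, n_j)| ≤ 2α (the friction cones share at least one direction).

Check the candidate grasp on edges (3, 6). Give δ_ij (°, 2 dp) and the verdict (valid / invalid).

α = atan 0.65 = 33.02°;  2α = 66.05°
edge 3: e_3 = (-0.41, +1.58);  n_3 = (+0.9679, +0.2512)
edge 6: e_6 = (-1.80, +0.30);  n_6 = (+0.1644, +0.9864)
∠(n_3, n_6) = 65.99°
δ = |180° − 65.99°| = 114.01°
114.01° > 2α = 66.05°  →  invalid

δ = 114.01°, invalid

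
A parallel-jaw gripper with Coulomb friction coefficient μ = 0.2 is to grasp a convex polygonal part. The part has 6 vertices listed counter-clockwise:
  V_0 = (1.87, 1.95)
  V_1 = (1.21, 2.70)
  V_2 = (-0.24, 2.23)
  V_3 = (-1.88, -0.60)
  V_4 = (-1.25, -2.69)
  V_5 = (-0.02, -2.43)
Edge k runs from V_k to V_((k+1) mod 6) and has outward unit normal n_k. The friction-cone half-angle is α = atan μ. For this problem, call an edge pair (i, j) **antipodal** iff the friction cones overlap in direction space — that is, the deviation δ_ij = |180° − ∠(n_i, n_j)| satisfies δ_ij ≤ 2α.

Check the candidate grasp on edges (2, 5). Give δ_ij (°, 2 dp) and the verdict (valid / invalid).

δ = 6.75°, valid

α = atan 0.2 = 11.31°;  2α = 22.62°
edge 2: e_2 = (-1.64, -2.83);  n_2 = (-0.8652, +0.5014)
edge 5: e_5 = (+1.89, +4.38);  n_5 = (+0.9182, -0.3962)
∠(n_2, n_5) = 173.25°
δ = |180° − 173.25°| = 6.75°
6.75° ≤ 2α = 22.62°  →  valid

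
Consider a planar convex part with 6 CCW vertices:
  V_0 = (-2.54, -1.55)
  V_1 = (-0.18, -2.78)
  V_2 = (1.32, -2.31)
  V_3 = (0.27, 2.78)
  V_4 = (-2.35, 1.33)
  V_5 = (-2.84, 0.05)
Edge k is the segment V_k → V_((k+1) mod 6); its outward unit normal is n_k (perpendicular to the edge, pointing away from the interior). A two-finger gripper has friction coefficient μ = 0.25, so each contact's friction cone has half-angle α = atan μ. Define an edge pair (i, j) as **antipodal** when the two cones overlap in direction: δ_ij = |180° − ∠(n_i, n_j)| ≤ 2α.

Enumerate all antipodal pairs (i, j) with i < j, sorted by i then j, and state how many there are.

α = atan 0.25 = 14.04°;  2α = 28.07°
n_0 = (-0.4622, -0.8868)
n_1 = (+0.2990, -0.9543)
n_2 = (+0.9794, +0.2020)
n_3 = (-0.4842, +0.8749)
n_4 = (-0.9339, +0.3575)
n_5 = (-0.9829, -0.1843)
  (0,1): δ = 135.07°  ·
  (0,2): δ = 50.82°  ·
  (0,3): δ = 56.49°  ·
  (0,4): δ = 96.58°  ·
  (0,5): δ = 128.15°  ·
  (1,2): δ = 95.74°  ·
  (1,3): δ = 11.56°  ✓
  (1,4): δ = 51.66°  ·
  (1,5): δ = 83.22°  ·
  (2,3): δ = 72.69°  ·
  (2,4): δ = 32.60°  ·
  (2,5): δ = 1.04°  ✓
  (3,4): δ = 139.91°  ·
  (3,5): δ = 108.34°  ·
  (4,5): δ = 148.43°  ·
antipodal pairs: 2

count = 2; pairs: (1,3), (2,5)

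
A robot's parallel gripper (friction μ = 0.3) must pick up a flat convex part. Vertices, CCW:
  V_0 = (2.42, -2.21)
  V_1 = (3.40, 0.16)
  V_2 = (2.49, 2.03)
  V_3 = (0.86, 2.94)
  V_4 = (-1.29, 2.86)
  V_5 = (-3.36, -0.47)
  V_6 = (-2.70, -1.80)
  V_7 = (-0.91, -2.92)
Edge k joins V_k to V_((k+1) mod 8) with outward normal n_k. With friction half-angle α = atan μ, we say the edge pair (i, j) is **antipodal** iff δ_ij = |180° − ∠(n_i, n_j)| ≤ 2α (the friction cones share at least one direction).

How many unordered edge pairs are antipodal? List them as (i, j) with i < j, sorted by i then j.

count = 5; pairs: (0,4), (1,5), (1,6), (2,6), (3,7)

α = atan 0.3 = 16.70°;  2α = 33.40°
n_0 = (+0.9241, -0.3821)
n_1 = (+0.8992, +0.4376)
n_2 = (+0.4875, +0.8731)
n_3 = (-0.0372, +0.9993)
n_4 = (-0.8493, +0.5279)
n_5 = (-0.8958, -0.4445)
n_6 = (-0.5304, -0.8477)
n_7 = (+0.2085, -0.9780)
  (0,1): δ = 131.59°  ·
  (0,2): δ = 96.71°  ·
  (0,3): δ = 65.40°  ·
  (0,4): δ = 9.40°  ✓
  (0,5): δ = 48.86°  ·
  (0,6): δ = 80.43°  ·
  (0,7): δ = 124.50°  ·
  (1,2): δ = 145.12°  ·
  (1,3): δ = 113.82°  ·
  (1,4): δ = 57.81°  ·
  (1,5): δ = 0.44°  ✓
  (1,6): δ = 32.02°  ✓
  (1,7): δ = 76.09°  ·
  (2,3): δ = 148.70°  ·
  (2,4): δ = 92.69°  ·
  (2,5): δ = 34.43°  ·
  (2,6): δ = 2.86°  ✓
  (2,7): δ = 41.21°  ·
  (3,4): δ = 124.00°  ·
  (3,5): δ = 65.74°  ·
  (3,6): δ = 34.17°  ·
  (3,7): δ = 9.91°  ✓
  (4,5): δ = 121.74°  ·
  (4,6): δ = 90.17°  ·
  (4,7): δ = 46.10°  ·
  (5,6): δ = 148.43°  ·
  (5,7): δ = 104.36°  ·
  (6,7): δ = 135.93°  ·
antipodal pairs: 5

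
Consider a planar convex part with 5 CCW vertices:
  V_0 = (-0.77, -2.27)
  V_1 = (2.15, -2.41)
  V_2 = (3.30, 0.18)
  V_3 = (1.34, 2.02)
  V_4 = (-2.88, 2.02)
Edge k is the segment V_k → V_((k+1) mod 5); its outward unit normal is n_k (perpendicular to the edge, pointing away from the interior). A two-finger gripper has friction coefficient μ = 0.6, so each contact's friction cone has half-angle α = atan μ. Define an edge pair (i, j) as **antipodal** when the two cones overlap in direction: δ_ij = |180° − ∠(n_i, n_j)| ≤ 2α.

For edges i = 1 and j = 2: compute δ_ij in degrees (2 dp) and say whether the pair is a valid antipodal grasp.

δ = 109.25°, invalid

α = atan 0.6 = 30.96°;  2α = 61.93°
edge 1: e_1 = (+1.15, +2.59);  n_1 = (+0.9140, -0.4058)
edge 2: e_2 = (-1.96, +1.84);  n_2 = (+0.6844, +0.7291)
∠(n_1, n_2) = 70.75°
δ = |180° − 70.75°| = 109.25°
109.25° > 2α = 61.93°  →  invalid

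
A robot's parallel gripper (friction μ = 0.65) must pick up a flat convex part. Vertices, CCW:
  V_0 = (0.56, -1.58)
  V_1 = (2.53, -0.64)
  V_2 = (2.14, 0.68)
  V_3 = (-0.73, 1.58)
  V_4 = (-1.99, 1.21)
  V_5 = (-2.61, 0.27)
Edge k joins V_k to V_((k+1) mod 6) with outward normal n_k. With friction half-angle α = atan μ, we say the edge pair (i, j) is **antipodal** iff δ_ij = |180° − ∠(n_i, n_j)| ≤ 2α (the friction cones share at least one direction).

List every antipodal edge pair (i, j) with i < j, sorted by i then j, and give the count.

count = 7; pairs: (0,2), (0,3), (0,4), (1,4), (1,5), (2,5), (3,5)

α = atan 0.65 = 33.02°;  2α = 66.05°
n_0 = (+0.4306, -0.9025)
n_1 = (+0.9590, +0.2833)
n_2 = (+0.2992, +0.9542)
n_3 = (-0.2818, +0.9595)
n_4 = (-0.8348, +0.5506)
n_5 = (-0.5040, -0.8637)
  (0,1): δ = 99.05°  ·
  (0,2): δ = 42.92°  ✓
  (0,3): δ = 9.14°  ✓
  (0,4): δ = 31.08°  ✓
  (0,5): δ = 124.22°  ·
  (1,2): δ = 123.87°  ·
  (1,3): δ = 90.10°  ·
  (1,4): δ = 49.87°  ✓
  (1,5): δ = 43.27°  ✓
  (2,3): δ = 146.22°  ·
  (2,4): δ = 106.00°  ·
  (2,5): δ = 12.86°  ✓
  (3,4): δ = 139.77°  ·
  (3,5): δ = 46.63°  ✓
  (4,5): δ = 86.86°  ·
antipodal pairs: 7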